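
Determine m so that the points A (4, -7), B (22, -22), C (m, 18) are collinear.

Collinearity: (C − A) must be parallel to (B − A) = (18, -15).
Cross-multiplying the components: (m − 4)·(-15) = (25)·(18).
Solving gives m = -26.

-26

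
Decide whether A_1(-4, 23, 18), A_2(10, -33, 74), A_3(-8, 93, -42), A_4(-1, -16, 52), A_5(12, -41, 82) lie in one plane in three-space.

Yes

The plane through A_1, A_2, A_3 has normal n = A_1A_2 × A_1A_3 = (-560, 616, 756) and equation n·P = 30016.
Checking the remaining points: n·A_4 = 30016, n·A_5 = 30016.
All equal 30016, so all 5 points lie in one plane.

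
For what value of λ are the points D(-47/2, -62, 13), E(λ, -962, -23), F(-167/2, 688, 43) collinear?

97/2

Direction DF = (-60, 750, 30). From the y-coordinate of E, the parameter along the line is τ = (-962 − (-62))/750 = -6/5.
Then λ = (-47/2) + (-6/5)·(-60) = 97/2.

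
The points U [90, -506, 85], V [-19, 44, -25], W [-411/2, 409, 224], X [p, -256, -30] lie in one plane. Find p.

127/2

The points are coplanar iff UV · (UW × UX) = 0.
Expanding, this is linear in p: (177100)p + (-11245850) = 0.
So p = 127/2.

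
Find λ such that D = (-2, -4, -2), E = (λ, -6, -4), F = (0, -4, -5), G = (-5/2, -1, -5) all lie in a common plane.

The points are coplanar iff DE · (DF × DG) = 0.
Expanding, this is linear in λ: (9)λ + (-9) = 0.
So λ = 1.

1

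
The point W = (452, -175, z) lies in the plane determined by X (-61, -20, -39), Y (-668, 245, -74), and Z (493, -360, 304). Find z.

The plane through X, Y, Z has equation 78995x + 188811y + 59570z = -10918145.
Substituting W: (59570)z + (2663815) = -10918145, so z = -228.

-228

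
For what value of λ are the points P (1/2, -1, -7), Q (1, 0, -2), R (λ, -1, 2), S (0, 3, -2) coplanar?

2

Normal to plane PQS: n = (-15, -5, 5/2); plane equation n·X = -20.
Requiring n·R = -20: (-15)λ + (10) = -20.
So λ = 2.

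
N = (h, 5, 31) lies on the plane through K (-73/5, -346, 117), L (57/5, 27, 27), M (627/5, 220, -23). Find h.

A normal to the plane is n = KL × KM = (-1280, -8960, -37504).
N lies in the plane iff n · KN = 0.
This gives (-1280)h + (61696) = 0, so h = 241/5.

241/5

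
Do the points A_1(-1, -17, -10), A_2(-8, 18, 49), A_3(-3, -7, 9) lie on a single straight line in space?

No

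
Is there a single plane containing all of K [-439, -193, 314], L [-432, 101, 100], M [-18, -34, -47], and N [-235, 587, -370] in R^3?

No

A normal to the plane through K, L, M is n = KL × KM = (-72108, -87567, -122661).
The plane has equation n·P = 10040289. For N: n·N = 10928121.
10928121 ≠ 10040289, so N is off the plane.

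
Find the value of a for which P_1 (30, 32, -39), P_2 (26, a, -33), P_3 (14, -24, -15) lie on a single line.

18

Collinearity requires P_1P_2 × P_1P_3 = 0; each component is linear in a.
The x-component gives (24)a + (-432) = 0, so a = 18.
The remaining components then also vanish.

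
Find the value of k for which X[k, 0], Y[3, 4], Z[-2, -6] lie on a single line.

The three points are collinear iff det[XY; XZ] = 0.
This determinant is linear in k: (10)k + (-10) = 0, so k = 1.

1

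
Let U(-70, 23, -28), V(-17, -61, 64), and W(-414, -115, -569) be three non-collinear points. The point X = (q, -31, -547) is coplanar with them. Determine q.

The plane through U, V, W has equation 58140x − 2975y − 36210z = -3124345.
Substituting X: (58140)q + (19899095) = -3124345, so q = -396.

-396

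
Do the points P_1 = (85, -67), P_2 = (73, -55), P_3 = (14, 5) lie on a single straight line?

P_1P_2 = (-12, 12), P_1P_3 = (-71, 72).
det[P_1P_2; P_1P_3] = (-12)(72) − (12)(-71) = -12.
The determinant is nonzero, so they are not collinear.

No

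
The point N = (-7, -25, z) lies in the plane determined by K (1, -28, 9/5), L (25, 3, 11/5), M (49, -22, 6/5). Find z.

The plane through K, L, M has equation −21x + (168/5)y − 1344z = -3381.
Substituting N: (-1344)z + (-693) = -3381, so z = 2.

2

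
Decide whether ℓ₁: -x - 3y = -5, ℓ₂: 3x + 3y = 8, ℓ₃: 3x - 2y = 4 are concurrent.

Intersecting ℓ₁ and ℓ₂: solving the 2×2 system gives (x, y) = (3/2, 7/6).
Substitute into ℓ₃: (3)(3/2) + (-2)(7/6) = 13/6.
But ℓ₃ requires 4 ≠ 13/6, so the three lines have no common point.

No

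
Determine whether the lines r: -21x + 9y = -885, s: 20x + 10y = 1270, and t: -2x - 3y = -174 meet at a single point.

No

Intersecting r and s: solving the 2×2 system gives (x, y) = (52, 23).
Substitute into t: (-2)(52) + (-3)(23) = -173.
But t requires -174 ≠ -173, so the three lines have no common point.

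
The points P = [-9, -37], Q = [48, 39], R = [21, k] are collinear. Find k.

Collinearity: (R − P) must be parallel to (Q − P) = (57, 76).
Cross-multiplying the components: (k − (-37))·(57) = (30)·(76).
Solving gives k = 3.

3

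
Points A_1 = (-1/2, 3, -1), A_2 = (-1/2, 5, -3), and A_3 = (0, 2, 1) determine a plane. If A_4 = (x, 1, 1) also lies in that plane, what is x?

-1/2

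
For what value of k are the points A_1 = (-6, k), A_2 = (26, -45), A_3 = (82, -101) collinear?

The three points are collinear iff det[A_1A_2; A_1A_3] = 0.
This determinant is linear in k: (56)k + (728) = 0, so k = -13.

-13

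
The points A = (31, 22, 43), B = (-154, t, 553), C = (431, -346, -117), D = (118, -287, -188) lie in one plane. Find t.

Normal to plane ACD: n = (35568, 78480, -91584); plane equation n·P = -1108944.
Requiring n·B = -1108944: (78480)t + (-56123424) = -1108944.
So t = 701.

701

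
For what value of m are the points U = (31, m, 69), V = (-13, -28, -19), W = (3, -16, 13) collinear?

Collinearity requires UV × UW = 0; each component is linear in m.
The x-component gives (-32)m + (160) = 0, so m = 5.
The remaining components then also vanish.

5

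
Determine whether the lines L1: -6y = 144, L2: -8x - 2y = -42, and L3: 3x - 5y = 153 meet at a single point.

No

Intersecting L1 and L2: solving the 2×2 system gives (x, y) = (45/4, -24).
Substitute into L3: (3)(45/4) + (-5)(-24) = 615/4.
But L3 requires 153 ≠ 615/4, so the three lines have no common point.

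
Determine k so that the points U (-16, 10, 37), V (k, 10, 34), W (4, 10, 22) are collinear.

-12

Direction UW = (20, 0, -15). From the z-coordinate of V, the parameter along the line is τ = (34 − 37)/(-15) = 1/5.
Then k = (-16) + 1/5·(20) = -12.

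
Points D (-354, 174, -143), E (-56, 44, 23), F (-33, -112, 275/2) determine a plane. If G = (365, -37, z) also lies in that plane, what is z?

Coplanarity requires DE · (DF × DG) = 0.
DE = (298, -130, 166), DF = (321, -286, 561/2); the triple product is linear in z with coefficient -43498 and constant term 8090628.
Setting it to zero: z = 186.

186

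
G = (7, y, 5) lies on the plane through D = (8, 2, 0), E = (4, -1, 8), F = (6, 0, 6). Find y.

1/2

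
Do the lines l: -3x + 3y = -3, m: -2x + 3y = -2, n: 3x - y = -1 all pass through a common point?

Intersecting l and m: solving the 2×2 system gives (x, y) = (1, 0).
Substitute into n: (3)(1) + (-1)(0) = 3.
But n requires -1 ≠ 3, so the three lines have no common point.

No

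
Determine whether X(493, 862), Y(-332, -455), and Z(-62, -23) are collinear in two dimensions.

No

XY = (-825, -1317), XZ = (-555, -885).
Twice the signed area of △XYZ is (-825)(-885) − (-1317)(-555) = -810.
The area is nonzero, so the three points are not collinear.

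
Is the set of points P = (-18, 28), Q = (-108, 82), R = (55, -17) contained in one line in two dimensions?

PQ = (-90, 54), PR = (73, -45).
det[PQ; PR] = (-90)(-45) − (54)(73) = 108.
The determinant is nonzero, so they are not collinear.

No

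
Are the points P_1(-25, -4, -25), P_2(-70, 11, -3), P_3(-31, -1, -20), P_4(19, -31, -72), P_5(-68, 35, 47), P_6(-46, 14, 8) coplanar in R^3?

Yes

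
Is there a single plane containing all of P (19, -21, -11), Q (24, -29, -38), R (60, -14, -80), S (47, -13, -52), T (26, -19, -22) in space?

The plane through P, Q, R has normal n = PQ × PR = (741, -762, 363) and equation n·X = 26088.
Checking the remaining points: n·S = 25857, n·T = 25758.
Since n·S = 25857 ≠ 26088, S is off the plane and the points are not all coplanar.

No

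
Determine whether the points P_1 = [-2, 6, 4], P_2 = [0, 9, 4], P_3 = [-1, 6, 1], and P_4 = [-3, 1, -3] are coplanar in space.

Yes

The four points are coplanar iff the 3×3 determinant with rows P_1P_2, P_1P_3, P_1P_4 is zero.
Rows: (2, 3, 0), (1, 0, -3), (-1, -5, -7).
Expanding along the first row: (2)(-15) − (3)(-10) + (0)(-5) = 0.
Zero determinant ⇒ coplanar.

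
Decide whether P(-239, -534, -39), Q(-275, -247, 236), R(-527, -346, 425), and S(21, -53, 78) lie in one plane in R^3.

Yes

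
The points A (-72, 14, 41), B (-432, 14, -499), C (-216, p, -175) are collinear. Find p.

Direction AB = (-360, 0, -540). From the x-coordinate of C, the parameter along the line is τ = (-216 − (-72))/(-360) = 2/5.
Then p = 14 + 2/5·(0) = 14.

14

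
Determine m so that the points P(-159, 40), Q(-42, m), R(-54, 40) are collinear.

40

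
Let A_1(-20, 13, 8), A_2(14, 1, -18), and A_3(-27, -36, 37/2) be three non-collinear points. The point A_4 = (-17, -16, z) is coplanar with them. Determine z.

A normal to the plane is n = A_1A_2 × A_1A_3 = (-1400, -175, -1750).
A_4 lies in the plane iff n · A_1A_4 = 0.
This gives (-1750)z + (14875) = 0, so z = 17/2.

17/2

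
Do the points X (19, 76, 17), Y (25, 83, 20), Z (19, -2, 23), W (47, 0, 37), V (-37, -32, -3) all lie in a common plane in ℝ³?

No

The plane through X, Y, Z has normal n = XY × XZ = (276, -36, -468) and equation n·P = -5448.
Checking the remaining points: n·W = -4344, n·V = -7656.
Since n·W = -4344 ≠ -5448, W is off the plane and the points are not all coplanar.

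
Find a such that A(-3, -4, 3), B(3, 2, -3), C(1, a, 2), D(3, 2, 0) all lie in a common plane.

Coplanarity ⇔ det[AB; AC; AD] = 0.
Expanding, this is linear in a: (18)a + (0) = 0.
So a = 0.

0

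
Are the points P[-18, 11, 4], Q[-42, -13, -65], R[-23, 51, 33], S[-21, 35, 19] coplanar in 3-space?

No

The four points are coplanar iff the 3×3 determinant with rows PQ, PR, PS is zero.
Rows: (-24, -24, -69), (-5, 40, 29), (-3, 24, 15).
Expanding along the first row: (-24)(-96) − (-24)(12) + (-69)(0) = 2592.
Nonzero ⇒ not coplanar.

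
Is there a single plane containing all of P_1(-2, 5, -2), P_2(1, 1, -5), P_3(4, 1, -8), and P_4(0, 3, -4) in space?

With P_1 as base: P_1P_2 = (3, -4, -3), P_1P_3 = (6, -4, -6), P_1P_4 = (2, -2, -2).
P_1P_3 × P_1P_4 = (-4, 0, -4).
P_1P_2 · (P_1P_3 × P_1P_4) = 0.
The scalar triple product vanishes, so the four points are coplanar.

Yes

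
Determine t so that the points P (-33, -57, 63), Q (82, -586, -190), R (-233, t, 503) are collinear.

Collinearity requires PQ × PR = 0; each component is linear in t.
The x-component gives (253)t + (-218339) = 0, so t = 863.
The remaining components then also vanish.

863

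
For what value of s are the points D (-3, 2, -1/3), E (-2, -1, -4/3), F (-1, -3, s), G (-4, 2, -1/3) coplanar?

Coplanarity ⇔ det[DE; DF; DG] = 0.
Expanding, this is linear in s: (3)s + (6) = 0.
So s = -2.

-2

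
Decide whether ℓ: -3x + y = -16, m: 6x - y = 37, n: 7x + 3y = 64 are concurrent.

Yes

Intersecting ℓ and m: solving the 2×2 system gives (x, y) = (7, 5).
Substitute into n: (7)(7) + (3)(5) = 64.
This equals 64, so (7, 5) lies on all three lines and they are concurrent.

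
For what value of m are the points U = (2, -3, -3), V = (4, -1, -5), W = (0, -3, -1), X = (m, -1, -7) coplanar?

6

Normal to plane UVW: n = (4, 0, 4); plane equation n·P = -4.
Requiring n·X = -4: (4)m + (-28) = -4.
So m = 6.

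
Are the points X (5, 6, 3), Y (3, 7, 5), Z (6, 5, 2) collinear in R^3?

XY = (-2, 1, 2), XZ = (1, -1, -1).
Comparing components 2 and 3: (1)(-1) − (2)(-1) = 1 ≠ 0, so XY and XZ are not parallel and the points are not collinear.

No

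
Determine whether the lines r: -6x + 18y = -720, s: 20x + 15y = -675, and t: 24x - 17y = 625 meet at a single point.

Yes

Intersecting r and s: solving the 2×2 system gives (x, y) = (-3, -41).
Substitute into t: (24)(-3) + (-17)(-41) = 625.
This equals 625, so (-3, -41) lies on all three lines and they are concurrent.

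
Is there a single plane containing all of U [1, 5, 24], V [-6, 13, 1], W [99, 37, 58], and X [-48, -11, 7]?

With U as base: UV = (-7, 8, -23), UW = (98, 32, 34), UX = (-49, -16, -17).
UW × UX = (0, 0, 0).
UV · (UW × UX) = 0.
The scalar triple product vanishes, so the four points are coplanar.

Yes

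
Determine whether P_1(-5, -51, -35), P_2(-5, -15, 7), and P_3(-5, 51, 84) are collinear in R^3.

P_1P_2 = (0, 36, 42), P_1P_3 = (0, 102, 119).
Each component of P_1P_3 is 17/6 times the corresponding component of P_1P_2, so P_1P_3 = 17/6·P_1P_2 and the points are collinear.

Yes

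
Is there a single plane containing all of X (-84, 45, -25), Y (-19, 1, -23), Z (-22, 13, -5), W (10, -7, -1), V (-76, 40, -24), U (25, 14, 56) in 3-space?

Yes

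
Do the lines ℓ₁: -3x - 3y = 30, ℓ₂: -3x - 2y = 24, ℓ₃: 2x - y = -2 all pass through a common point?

Intersecting ℓ₁ and ℓ₂: solving the 2×2 system gives (x, y) = (-4, -6).
Substitute into ℓ₃: (2)(-4) + (-1)(-6) = -2.
This equals -2, so (-4, -6) lies on all three lines and they are concurrent.

Yes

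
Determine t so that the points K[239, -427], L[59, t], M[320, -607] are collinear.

Collinearity: (L − K) must be parallel to (M − K) = (81, -180).
Cross-multiplying the components: (t − (-427))·(81) = (-180)·(-180).
Solving gives t = -27.

-27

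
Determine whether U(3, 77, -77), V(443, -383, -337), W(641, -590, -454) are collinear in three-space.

Yes

UV = (440, -460, -260), UW = (638, -667, -377).
Each component of UW is 29/20 times the corresponding component of UV, so UW = 29/20·UV and the points are collinear.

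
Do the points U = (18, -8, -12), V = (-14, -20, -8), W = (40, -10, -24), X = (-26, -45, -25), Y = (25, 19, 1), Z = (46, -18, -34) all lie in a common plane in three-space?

No

The plane through U, V, W has normal n = UV × UW = (152, -296, 328) and equation n·P = 1168.
Checking the remaining points: n·X = 1168, n·Y = -1496, n·Z = 1168.
Since n·Y = -1496 ≠ 1168, Y is off the plane and the points are not all coplanar.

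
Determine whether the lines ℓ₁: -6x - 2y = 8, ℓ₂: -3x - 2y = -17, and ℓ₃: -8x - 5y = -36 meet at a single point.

No

Intersecting ℓ₁ and ℓ₂: solving the 2×2 system gives (x, y) = (-25/3, 21).
Substitute into ℓ₃: (-8)(-25/3) + (-5)(21) = -115/3.
But ℓ₃ requires -36 ≠ -115/3, so the three lines have no common point.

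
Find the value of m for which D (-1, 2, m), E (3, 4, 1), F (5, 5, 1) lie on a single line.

Collinearity requires DE × DF = 0; each component is linear in m.
The x-component gives (1)m + (-1) = 0, so m = 1.
The remaining components then also vanish.

1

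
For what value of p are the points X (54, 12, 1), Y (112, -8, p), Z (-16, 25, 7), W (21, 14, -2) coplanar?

Normal to plane XZW: n = (-51, -408, 289); plane equation n·P = -7361.
Requiring n·Y = -7361: (289)p + (-2448) = -7361.
So p = -17.

-17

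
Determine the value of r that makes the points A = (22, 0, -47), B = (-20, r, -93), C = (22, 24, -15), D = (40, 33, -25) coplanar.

Coplanarity ⇔ det[AB; AC; AD] = 0.
Expanding, this is linear in r: (576)r + (42048) = 0.
So r = -73.

-73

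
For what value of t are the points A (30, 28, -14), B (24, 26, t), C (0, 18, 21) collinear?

Collinearity requires AB × AC = 0; each component is linear in t.
The x-component gives (10)t + (70) = 0, so t = -7.
The remaining components then also vanish.

-7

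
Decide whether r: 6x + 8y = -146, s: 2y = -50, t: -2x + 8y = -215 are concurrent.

Intersecting r and s: solving the 2×2 system gives (x, y) = (9, -25).
Substitute into t: (-2)(9) + (8)(-25) = -218.
But t requires -215 ≠ -218, so the three lines have no common point.

No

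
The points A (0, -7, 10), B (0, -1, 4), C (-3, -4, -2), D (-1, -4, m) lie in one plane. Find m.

4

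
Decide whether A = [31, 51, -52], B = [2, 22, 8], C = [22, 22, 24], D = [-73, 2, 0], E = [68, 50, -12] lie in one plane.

The plane through A, B, C has normal n = AB × AC = (-464, 1664, 580) and equation n·P = 40320.
Checking the remaining points: n·D = 37200, n·E = 44688.
Since n·D = 37200 ≠ 40320, D is off the plane and the points are not all coplanar.

No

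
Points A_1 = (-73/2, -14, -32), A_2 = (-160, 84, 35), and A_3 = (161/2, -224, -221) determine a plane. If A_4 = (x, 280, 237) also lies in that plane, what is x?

-186

Coplanarity requires A_1A_2 · (A_1A_3 × A_1A_4) = 0.
A_1A_2 = (-247/2, 98, 67), A_1A_3 = (117, -210, -189); the triple product is linear in x with coefficient -4452 and constant term -828072.
Setting it to zero: x = -186.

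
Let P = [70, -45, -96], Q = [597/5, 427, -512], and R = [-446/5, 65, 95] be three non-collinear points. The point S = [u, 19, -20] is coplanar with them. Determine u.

Coplanarity requires PQ · (PR × PS) = 0.
PQ = (247/5, 472, -416), PR = (-796/5, 110, 191); the triple product is linear in u with coefficient 135912 and constant term 1223208/5.
Setting it to zero: u = -9/5.

-9/5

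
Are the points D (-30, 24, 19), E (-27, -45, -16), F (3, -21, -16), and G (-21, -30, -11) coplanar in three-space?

With D as base: DE = (3, -69, -35), DF = (33, -45, -35), DG = (9, -54, -30).
DF × DG = (-540, 675, -1377).
DE · (DF × DG) = 0.
The scalar triple product vanishes, so the four points are coplanar.

Yes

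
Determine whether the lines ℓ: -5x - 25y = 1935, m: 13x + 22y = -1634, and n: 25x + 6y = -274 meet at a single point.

Yes

Intersecting ℓ and m: solving the 2×2 system gives (x, y) = (8, -79).
Substitute into n: (25)(8) + (6)(-79) = -274.
This equals -274, so (8, -79) lies on all three lines and they are concurrent.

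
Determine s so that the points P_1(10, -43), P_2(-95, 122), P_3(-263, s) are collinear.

386

The three points are collinear iff det[P_1P_2; P_1P_3] = 0.
This determinant is linear in s: (-105)s + (40530) = 0, so s = 386.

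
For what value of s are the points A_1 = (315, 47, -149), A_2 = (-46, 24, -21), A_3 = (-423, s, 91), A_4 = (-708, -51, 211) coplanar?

-261

Coplanarity ⇔ det[A_1A_2; A_1A_3; A_1A_4] = 0.
Expanding, this is linear in s: (984)s + (256824) = 0.
So s = -261.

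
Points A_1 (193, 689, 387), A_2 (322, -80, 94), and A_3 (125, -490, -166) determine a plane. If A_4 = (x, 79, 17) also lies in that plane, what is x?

-57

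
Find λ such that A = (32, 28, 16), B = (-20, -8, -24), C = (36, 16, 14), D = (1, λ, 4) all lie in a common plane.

Normal to plane ABC: n = (-408, -264, 768); plane equation n·P = -8160.
Requiring n·D = -8160: (-264)λ + (2664) = -8160.
So λ = 41.

41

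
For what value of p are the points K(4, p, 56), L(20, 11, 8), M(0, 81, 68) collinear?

67

Collinearity requires KL × KM = 0; each component is linear in p.
The x-component gives (-60)p + (4020) = 0, so p = 67.
The remaining components then also vanish.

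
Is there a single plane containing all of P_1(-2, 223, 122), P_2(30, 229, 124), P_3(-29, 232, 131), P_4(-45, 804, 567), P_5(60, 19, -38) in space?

The plane through P_1, P_2, P_3 has normal n = P_1P_2 × P_1P_3 = (36, -342, 450) and equation n·P = -21438.
Checking the remaining points: n·P_4 = -21438, n·P_5 = -21438.
All equal -21438, so all 5 points lie in one plane.

Yes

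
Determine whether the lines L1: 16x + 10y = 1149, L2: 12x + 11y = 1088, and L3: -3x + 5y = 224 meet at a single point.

No

Intersecting L1 and L2: solving the 2×2 system gives (x, y) = (1759/56, 905/14).
Substitute into L3: (-3)(1759/56) + (5)(905/14) = 12823/56.
But L3 requires 224 ≠ 12823/56, so the three lines have no common point.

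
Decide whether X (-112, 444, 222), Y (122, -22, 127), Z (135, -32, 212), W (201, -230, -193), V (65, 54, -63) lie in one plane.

Yes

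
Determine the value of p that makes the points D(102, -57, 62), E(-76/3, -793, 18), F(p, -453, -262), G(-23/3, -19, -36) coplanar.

-944/3

Normal to plane DEG: n = (73800, -22960/3, -256660/3); plane equation n·P = 7978600/3.
Requiring n·F = 7978600/3: (73800)p + (77645800/3) = 7978600/3.
So p = -944/3.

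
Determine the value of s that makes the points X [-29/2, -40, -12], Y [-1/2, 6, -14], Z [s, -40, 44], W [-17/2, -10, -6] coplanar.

Normal to plane XYW: n = (336, -96, 144); plane equation n·P = -2760.
Requiring n·Z = -2760: (336)s + (10176) = -2760.
So s = -77/2.

-77/2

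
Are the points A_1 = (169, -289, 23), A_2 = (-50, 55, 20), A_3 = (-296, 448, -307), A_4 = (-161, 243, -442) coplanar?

No

A normal to the plane through A_1, A_2, A_3 is n = A_1A_2 × A_1A_3 = (-111309, -70875, -1443).
The plane has equation n·P = 1638465. For A_4: n·A_4 = 1335930.
1335930 ≠ 1638465, so A_4 is off the plane.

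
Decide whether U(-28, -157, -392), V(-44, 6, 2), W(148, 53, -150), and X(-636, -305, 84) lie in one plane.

No

A normal to the plane through U, V, W is n = UV × UW = (-43294, 73216, -32048).
The plane has equation n·P = 2280136. For X: n·X = 2512072.
2512072 ≠ 2280136, so X is off the plane.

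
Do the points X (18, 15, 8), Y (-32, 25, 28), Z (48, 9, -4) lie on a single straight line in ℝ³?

Yes

XY = (-50, 10, 20), XZ = (30, -6, -12).
XY × XZ = (0, 0, 0).
The cross product vanishes, so the three points are collinear.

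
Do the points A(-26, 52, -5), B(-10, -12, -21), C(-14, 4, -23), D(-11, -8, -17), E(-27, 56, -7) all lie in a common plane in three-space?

The plane through A, B, C has normal n = AB × AC = (384, 96, 0) and equation n·P = -4992.
Checking the remaining points: n·D = -4992, n·E = -4992.
All equal -4992, so all 5 points lie in one plane.

Yes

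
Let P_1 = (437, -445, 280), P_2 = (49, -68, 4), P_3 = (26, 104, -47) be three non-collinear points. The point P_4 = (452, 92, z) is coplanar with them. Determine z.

The plane through P_1, P_2, P_3 has equation 28245x − 13440y − 58065z = 2065665.
Substituting P_4: (-58065)z + (11530260) = 2065665, so z = 163.

163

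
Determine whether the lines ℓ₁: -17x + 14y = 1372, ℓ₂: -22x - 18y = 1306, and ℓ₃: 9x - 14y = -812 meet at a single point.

Intersecting ℓ₁ and ℓ₂: solving the 2×2 system gives (x, y) = (-70, 13).
Substitute into ℓ₃: (9)(-70) + (-14)(13) = -812.
This equals -812, so (-70, 13) lies on all three lines and they are concurrent.

Yes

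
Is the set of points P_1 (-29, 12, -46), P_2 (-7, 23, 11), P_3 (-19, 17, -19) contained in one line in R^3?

P_1P_2 = (22, 11, 57), P_1P_3 = (10, 5, 27).
Comparing components 2 and 3: (11)(27) − (57)(5) = 12 ≠ 0, so P_1P_2 and P_1P_3 are not parallel and the points are not collinear.

No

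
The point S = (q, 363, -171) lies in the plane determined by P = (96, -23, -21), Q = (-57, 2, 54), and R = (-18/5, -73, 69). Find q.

-279/5

A normal to the plane is n = PQ × PR = (6000, 6300, 10140).
S lies in the plane iff n · PS = 0.
This gives (6000)q + (334800) = 0, so q = -279/5.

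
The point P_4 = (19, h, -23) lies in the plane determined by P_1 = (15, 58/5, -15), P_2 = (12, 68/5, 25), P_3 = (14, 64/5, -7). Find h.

A normal to the plane is n = P_1P_2 × P_1P_3 = (-32, -16, -8/5).
P_4 lies in the plane iff n · P_1P_4 = 0.
This gives (-16)h + (352/5) = 0, so h = 22/5.

22/5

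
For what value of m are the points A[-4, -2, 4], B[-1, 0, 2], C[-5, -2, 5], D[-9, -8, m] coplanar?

The points are coplanar iff AB · (AC × AD) = 0.
Expanding, this is linear in m: (2)m + (-12) = 0.
So m = 6.

6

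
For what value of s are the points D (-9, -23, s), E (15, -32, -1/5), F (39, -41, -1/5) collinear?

-1/5

Direction EF = (24, -9, 0). From the x-coordinate of D, the parameter along the line is τ = (-9 − 15)/24 = -1.
Then s = (-1/5) + (-1)·(0) = -1/5.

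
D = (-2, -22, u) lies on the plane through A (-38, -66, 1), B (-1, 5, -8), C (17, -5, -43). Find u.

Coplanarity requires AB · (AC × AD) = 0.
AB = (37, 71, -9), AC = (55, 61, -44); the triple product is linear in u with coefficient -1648 and constant term -41200.
Setting it to zero: u = -25.

-25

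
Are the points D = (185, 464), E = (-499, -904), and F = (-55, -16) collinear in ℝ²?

DE = (-684, -1368), DF = (-240, -480).
Twice the signed area of △DEF is (-684)(-480) − (-1368)(-240) = 0.
The triangle is degenerate (zero area), so the points are collinear.

Yes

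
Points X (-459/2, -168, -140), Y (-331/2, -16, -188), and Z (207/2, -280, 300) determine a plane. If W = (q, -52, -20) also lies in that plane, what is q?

A normal to the plane is n = XY × XZ = (61504, -44144, -57784).
W lies in the plane iff n · XW = 0.
This gives (61504)q + (2060384) = 0, so q = -67/2.

-67/2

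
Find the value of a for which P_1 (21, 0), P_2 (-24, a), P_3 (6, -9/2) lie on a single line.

-27/2

The three points are collinear iff det[P_1P_2; P_1P_3] = 0.
This determinant is linear in a: (15)a + (405/2) = 0, so a = -27/2.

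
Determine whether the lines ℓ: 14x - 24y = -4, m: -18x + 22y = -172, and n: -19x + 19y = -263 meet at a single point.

No

Lines aᵢx + bᵢy = cᵢ with pairwise distinct directions are concurrent exactly when det[aᵢ bᵢ cᵢ] = 0.
Here the determinant is -372.
Nonzero, so no common point exists.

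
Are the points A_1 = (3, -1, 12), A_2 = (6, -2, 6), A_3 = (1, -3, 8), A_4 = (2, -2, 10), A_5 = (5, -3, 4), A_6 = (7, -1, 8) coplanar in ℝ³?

The plane through A_1, A_2, A_3 has normal n = A_1A_2 × A_1A_3 = (-8, 24, -8) and equation n·P = -144.
Checking the remaining points: n·A_4 = -144, n·A_5 = -144, n·A_6 = -144.
All equal -144, so all 6 points lie in one plane.

Yes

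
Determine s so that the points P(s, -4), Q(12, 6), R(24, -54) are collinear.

The three points are collinear iff det[PQ; PR] = 0.
This determinant is linear in s: (60)s + (-840) = 0, so s = 14.

14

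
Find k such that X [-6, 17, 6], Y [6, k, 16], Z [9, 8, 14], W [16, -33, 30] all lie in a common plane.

Normal to plane XZW: n = (184, -184, -552); plane equation n·P = -7544.
Requiring n·Y = -7544: (-184)k + (-7728) = -7544.
So k = -1.

-1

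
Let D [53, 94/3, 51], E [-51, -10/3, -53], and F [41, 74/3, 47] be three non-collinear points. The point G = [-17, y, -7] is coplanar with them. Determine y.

4

Coplanarity requires DE · (DF × DG) = 0.
DE = (-104, -104/3, -104), DF = (-12, -20/3, -4); the triple product is linear in y with coefficient 832 and constant term -3328.
Setting it to zero: y = 4.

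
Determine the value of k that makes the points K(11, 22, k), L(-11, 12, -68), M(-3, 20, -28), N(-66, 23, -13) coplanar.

-18

Coplanarity ⇔ det[KL; KM; KN] = 0.
Expanding, this is linear in k: (-528)k + (-9504) = 0.
So k = -18.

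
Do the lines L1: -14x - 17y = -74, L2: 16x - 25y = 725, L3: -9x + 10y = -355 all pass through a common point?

No

Intersecting L1 and L2: solving the 2×2 system gives (x, y) = (14175/622, -4483/311).
Substitute into L3: (-9)(14175/622) + (10)(-4483/311) = -217235/622.
But L3 requires -355 ≠ -217235/622, so the three lines have no common point.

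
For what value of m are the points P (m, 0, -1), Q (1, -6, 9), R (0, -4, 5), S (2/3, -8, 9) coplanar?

Coplanarity ⇔ det[PQ; PR; PS] = 0.
Expanding, this is linear in m: (8)m + (32/3) = 0.
So m = -4/3.

-4/3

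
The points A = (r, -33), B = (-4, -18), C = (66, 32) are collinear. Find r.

-25

Collinearity: (A − B) must be parallel to (C − B) = (70, 50).
Cross-multiplying the components: (r − (-4))·(50) = (-15)·(70).
Solving gives r = -25.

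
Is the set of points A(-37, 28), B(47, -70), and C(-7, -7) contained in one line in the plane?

Yes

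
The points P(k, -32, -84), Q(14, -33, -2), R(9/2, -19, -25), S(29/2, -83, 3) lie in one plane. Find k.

The points are coplanar iff PQ · (PR × PS) = 0.
Expanding, this is linear in k: (1080)k + (23220) = 0.
So k = -43/2.

-43/2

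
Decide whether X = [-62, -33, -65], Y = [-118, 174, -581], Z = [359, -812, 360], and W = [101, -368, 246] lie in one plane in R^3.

With X as base: XY = (-56, 207, -516), XZ = (421, -779, 425), XW = (163, -335, 311).
XZ × XW = (-99894, -61656, -14058).
XY · (XZ × XW) = 85200.
Since 85200 ≠ 0, the four points are not coplanar.

No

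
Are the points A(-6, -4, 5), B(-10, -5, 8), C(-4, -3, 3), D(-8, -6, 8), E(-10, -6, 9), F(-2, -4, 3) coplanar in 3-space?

Yes

The plane through A, B, C has normal n = AB × AC = (-1, -2, -2) and equation n·P = 4.
Checking the remaining points: n·D = 4, n·E = 4, n·F = 4.
All equal 4, so all 6 points lie in one plane.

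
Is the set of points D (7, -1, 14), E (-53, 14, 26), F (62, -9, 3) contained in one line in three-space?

DE = (-60, 15, 12), DF = (55, -8, -11).
DE × DF = (-69, 0, -345).
The cross product is nonzero, so the points do not lie on one line.

No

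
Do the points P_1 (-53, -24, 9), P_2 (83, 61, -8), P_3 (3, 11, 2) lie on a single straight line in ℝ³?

P_1P_2 = (136, 85, -17), P_1P_3 = (56, 35, -7).
P_1P_2 × P_1P_3 = (0, 0, 0).
The cross product vanishes, so the three points are collinear.

Yes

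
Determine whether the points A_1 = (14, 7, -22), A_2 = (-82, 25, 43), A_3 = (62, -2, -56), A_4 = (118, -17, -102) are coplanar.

No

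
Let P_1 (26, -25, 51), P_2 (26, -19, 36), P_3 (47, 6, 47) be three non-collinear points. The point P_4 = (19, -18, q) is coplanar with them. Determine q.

9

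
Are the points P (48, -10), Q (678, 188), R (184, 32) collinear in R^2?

PQ = (630, 198), PR = (136, 42).
Twice the signed area of △PQR is (630)(42) − (198)(136) = -468.
The area is nonzero, so the three points are not collinear.

No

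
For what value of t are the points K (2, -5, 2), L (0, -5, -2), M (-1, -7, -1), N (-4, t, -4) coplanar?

-9

The points are coplanar iff KL · (KM × KN) = 0.
Expanding, this is linear in t: (6)t + (54) = 0.
So t = -9.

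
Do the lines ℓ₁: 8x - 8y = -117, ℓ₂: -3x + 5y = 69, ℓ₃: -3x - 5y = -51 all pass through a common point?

No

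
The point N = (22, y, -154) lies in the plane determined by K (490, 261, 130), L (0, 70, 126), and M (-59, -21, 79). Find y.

-331

Coplanarity requires KL · (KM × KN) = 0.
KL = (-490, -191, -4), KM = (-549, -282, -51); the triple product is linear in y with coefficient -22794 and constant term -7544814.
Setting it to zero: y = -331.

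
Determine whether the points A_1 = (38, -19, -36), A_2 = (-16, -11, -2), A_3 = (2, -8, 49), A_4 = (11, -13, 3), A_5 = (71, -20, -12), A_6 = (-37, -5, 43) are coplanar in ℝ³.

No

The plane through A_1, A_2, A_3 has normal n = A_1A_2 × A_1A_3 = (306, 3366, -306) and equation n·P = -41310.
Checking the remaining points: n·A_4 = -41310, n·A_5 = -41922, n·A_6 = -41310.
Since n·A_5 = -41922 ≠ -41310, A_5 is off the plane and the points are not all coplanar.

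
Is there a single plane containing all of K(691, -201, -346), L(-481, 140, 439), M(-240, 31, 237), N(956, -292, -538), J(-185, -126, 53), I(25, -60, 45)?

Yes

The plane through K, L, M has normal n = KL × KM = (16683, -47559, 45567) and equation n·P = 5321130.
Checking the remaining points: n·N = 5321130, n·J = 5321130, n·I = 5321130.
All equal 5321130, so all 6 points lie in one plane.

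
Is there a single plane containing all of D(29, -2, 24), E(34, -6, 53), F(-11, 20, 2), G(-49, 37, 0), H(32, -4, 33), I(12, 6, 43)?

No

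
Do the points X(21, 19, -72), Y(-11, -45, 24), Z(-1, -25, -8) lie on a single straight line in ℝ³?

XY = (-32, -64, 96), XZ = (-22, -44, 64).
XY × XZ = (128, -64, 0).
The cross product is nonzero, so the points do not lie on one line.

No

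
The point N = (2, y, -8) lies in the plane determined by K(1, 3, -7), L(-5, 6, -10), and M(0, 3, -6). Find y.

A normal to the plane is n = KL × KM = (3, 9, 3).
N lies in the plane iff n · KN = 0.
This gives (9)y + (-27) = 0, so y = 3.

3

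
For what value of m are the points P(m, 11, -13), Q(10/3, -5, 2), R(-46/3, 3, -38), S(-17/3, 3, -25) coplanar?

43/3

Coplanarity ⇔ det[PQ; PR; PS] = 0.
Expanding, this is linear in m: (-104)m + (4472/3) = 0.
So m = 43/3.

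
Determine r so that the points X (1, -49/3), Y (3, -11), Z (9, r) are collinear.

5

Collinearity: (Z − X) must be parallel to (Y − X) = (2, 16/3).
Cross-multiplying the components: (r − (-49/3))·(2) = (8)·(16/3).
Solving gives r = 5.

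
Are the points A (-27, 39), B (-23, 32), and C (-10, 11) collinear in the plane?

AB = (4, -7), AC = (17, -28).
det[AB; AC] = (4)(-28) − (-7)(17) = 7.
The determinant is nonzero, so they are not collinear.

No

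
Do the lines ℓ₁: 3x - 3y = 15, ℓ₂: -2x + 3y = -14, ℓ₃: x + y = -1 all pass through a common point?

No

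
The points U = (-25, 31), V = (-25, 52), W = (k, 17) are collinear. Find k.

The three points are collinear iff det[UV; UW] = 0.
This determinant is linear in k: (-21)k + (-525) = 0, so k = -25.

-25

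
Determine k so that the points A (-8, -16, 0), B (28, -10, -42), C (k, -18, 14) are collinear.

Collinearity requires AB × AC = 0; each component is linear in k.
The y-component gives (-42)k + (-840) = 0, so k = -20.
The remaining components then also vanish.

-20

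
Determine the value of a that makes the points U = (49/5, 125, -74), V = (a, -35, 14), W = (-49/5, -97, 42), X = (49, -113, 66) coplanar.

The points are coplanar iff UV · (UW × UX) = 0.
Expanding, this is linear in a: (-3472)a + (218736/5) = 0.
So a = 63/5.

63/5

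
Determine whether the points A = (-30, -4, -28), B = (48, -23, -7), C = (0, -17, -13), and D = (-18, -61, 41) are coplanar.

With A as base: AB = (78, -19, 21), AC = (30, -13, 15), AD = (12, -57, 69).
AC × AD = (-42, -1890, -1554).
AB · (AC × AD) = 0.
The scalar triple product vanishes, so the four points are coplanar.

Yes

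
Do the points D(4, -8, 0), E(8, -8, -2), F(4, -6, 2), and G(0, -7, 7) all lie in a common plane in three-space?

No

A normal to the plane through D, E, F is n = DE × DF = (4, -8, 8).
The plane has equation n·P = 80. For G: n·G = 112.
112 ≠ 80, so G is off the plane.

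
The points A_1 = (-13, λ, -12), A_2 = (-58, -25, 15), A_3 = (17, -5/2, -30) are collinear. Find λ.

-23/2

Direction A_2A_3 = (75, 45/2, -45). From the x-coordinate of A_1, the parameter along the line is τ = (-13 − (-58))/75 = 3/5.
Then λ = (-25) + 3/5·(45/2) = -23/2.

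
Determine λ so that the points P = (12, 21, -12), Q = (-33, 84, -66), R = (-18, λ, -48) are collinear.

63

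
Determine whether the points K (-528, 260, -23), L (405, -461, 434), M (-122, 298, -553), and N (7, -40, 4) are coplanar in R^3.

A normal to the plane through K, L, M is n = KL × KM = (364764, 680032, 328180).
The plane has equation n·P = -23335212. For N: n·N = -23335212.
Equal, so N lies in the plane and all four are coplanar.

Yes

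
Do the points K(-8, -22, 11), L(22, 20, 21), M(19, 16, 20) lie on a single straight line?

No

KL = (30, 42, 10), KM = (27, 38, 9).
Comparing components 2 and 3: (42)(9) − (10)(38) = -2 ≠ 0, so KL and KM are not parallel and the points are not collinear.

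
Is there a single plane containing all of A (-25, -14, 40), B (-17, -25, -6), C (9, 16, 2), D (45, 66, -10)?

With A as base: AB = (8, -11, -46), AC = (34, 30, -38), AD = (70, 80, -50).
AC × AD = (1540, -960, 620).
AB · (AC × AD) = -5640.
Since -5640 ≠ 0, the four points are not coplanar.

No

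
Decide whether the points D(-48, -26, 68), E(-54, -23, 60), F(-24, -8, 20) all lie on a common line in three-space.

No

DE = (-6, 3, -8), DF = (24, 18, -48).
DE × DF = (0, -480, -180).
The cross product is nonzero, so the points do not lie on one line.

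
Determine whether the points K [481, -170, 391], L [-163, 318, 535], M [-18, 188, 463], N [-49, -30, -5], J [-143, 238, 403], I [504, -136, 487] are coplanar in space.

The plane through K, L, M has normal n = KL × KM = (-16416, -25488, 12960) and equation n·P = 1504224.
Checking the remaining points: n·N = 1504224, n·J = 1504224, n·I = 1504224.
All equal 1504224, so all 6 points lie in one plane.

Yes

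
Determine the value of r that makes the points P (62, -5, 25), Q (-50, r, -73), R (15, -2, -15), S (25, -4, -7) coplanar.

Normal to plane PRS: n = (-56, -24, 64); plane equation n·X = -1752.
Requiring n·Q = -1752: (-24)r + (-1872) = -1752.
So r = -5.

-5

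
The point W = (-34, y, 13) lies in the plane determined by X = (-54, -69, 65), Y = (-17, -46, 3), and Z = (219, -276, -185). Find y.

-23

The plane through X, Y, Z has equation −18584x − 7676y − 13938z = 627210.
Substituting W: (-7676)y + (450662) = 627210, so y = -23.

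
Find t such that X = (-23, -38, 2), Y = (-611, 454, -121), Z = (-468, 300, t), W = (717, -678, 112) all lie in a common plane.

The points are coplanar iff XY · (XZ × XW) = 0.
Expanding, this is linear in t: (-12240)t + (-2019600) = 0.
So t = -165.

-165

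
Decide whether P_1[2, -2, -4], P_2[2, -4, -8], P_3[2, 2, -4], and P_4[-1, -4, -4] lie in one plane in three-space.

No

A normal to the plane through P_1, P_2, P_3 is n = P_1P_2 × P_1P_3 = (16, 0, 0).
The plane has equation n·P = 32. For P_4: n·P_4 = -16.
-16 ≠ 32, so P_4 is off the plane.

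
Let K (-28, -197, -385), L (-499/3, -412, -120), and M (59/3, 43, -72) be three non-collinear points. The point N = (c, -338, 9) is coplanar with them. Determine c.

-472/3

The plane through K, L, M has equation −130895x + 55930y − (68855/3)z = 4449725/3.
Substituting N: (-130895)c + (-19110905) = 4449725/3, so c = -472/3.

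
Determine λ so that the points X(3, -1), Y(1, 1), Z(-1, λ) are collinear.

3

Collinearity: (Z − X) must be parallel to (Y − X) = (-2, 2).
Cross-multiplying the components: (λ − (-1))·(-2) = (-4)·(2).
Solving gives λ = 3.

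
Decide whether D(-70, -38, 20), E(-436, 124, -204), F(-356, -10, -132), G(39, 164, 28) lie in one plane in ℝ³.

The four points are coplanar iff the 3×3 determinant with rows DE, DF, DG is zero.
Rows: (-366, 162, -224), (-286, 28, -152), (109, 202, 8).
Expanding along the first row: (-366)(30928) − (162)(14280) + (-224)(-60824) = -8432.
Nonzero ⇒ not coplanar.

No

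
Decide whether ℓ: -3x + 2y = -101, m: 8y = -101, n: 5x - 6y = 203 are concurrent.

The three lines meet at one point iff the augmented coefficient matrix [aᵢ bᵢ cᵢ] has rank < 3, i.e. its determinant vanishes.
Here the determinant is -24.
Nonzero, so no common point exists.

No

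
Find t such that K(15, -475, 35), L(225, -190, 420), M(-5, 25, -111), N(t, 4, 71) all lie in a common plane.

79

The points are coplanar iff KL · (KM × KN) = 0.
Expanding, this is linear in t: (-234110)t + (18494690) = 0.
So t = 79.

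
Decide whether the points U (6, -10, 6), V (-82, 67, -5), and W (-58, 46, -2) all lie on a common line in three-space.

UV = (-88, 77, -11), UW = (-64, 56, -8).
UV × UW = (0, 0, 0).
The cross product vanishes, so the three points are collinear.

Yes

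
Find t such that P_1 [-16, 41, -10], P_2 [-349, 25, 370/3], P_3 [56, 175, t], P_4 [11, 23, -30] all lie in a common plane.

70/3

Normal to plane P_1P_2P_4: n = (2720, -3060, 6426); plane equation n·P = -233240.
Requiring n·P_3 = -233240: (6426)t + (-383180) = -233240.
So t = 70/3.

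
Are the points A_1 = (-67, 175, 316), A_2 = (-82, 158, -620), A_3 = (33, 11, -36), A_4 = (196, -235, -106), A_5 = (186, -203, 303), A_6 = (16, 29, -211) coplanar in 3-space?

No

The plane through A_1, A_2, A_3 has normal n = A_1A_2 × A_1A_3 = (-147520, -98880, 4160) and equation n·P = -6105600.
Checking the remaining points: n·A_4 = -6118080, n·A_5 = -6105600, n·A_6 = -6105600.
Since n·A_4 = -6118080 ≠ -6105600, A_4 is off the plane and the points are not all coplanar.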